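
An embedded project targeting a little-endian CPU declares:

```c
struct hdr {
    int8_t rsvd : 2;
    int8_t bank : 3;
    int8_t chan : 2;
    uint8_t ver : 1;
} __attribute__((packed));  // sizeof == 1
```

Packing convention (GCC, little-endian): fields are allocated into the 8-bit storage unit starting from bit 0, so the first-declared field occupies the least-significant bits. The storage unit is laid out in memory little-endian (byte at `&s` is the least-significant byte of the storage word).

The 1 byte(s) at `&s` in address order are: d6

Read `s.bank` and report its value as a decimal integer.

[0]=0xd6 (little-endian) → word 0xd6
rsvd:2 @ bit 0 → (0xd6>>0)&0x3 = 0x2
bank:3 @ bit 2 → (0xd6>>2)&0x7 = 0x5  ←
chan:2 @ bit 5 → (0xd6>>5)&0x3 = 0x2
ver:1 @ bit 7 → (0xd6>>7)&0x1 = 0x1
bank signed 3b, MSB=1: 5 - 8 = -3

-3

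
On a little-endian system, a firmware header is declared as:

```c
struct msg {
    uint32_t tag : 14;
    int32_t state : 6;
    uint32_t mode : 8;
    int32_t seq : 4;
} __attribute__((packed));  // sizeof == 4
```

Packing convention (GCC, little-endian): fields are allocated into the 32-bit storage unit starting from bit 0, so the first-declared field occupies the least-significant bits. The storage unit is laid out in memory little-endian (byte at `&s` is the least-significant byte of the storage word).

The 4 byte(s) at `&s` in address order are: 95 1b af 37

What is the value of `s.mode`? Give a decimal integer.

122

[0]=0x95 [1]=0x1b [2]=0xaf [3]=0x37 (little-endian) → word 0x37af1b95
tag:14 @ bit 0 → (0x37af1b95>>0)&0x3fff = 0x1b95
state:6 @ bit 14 → (0x37af1b95>>14)&0x3f = 0x3c
mode:8 @ bit 20 → (0x37af1b95>>20)&0xff = 0x7a  ←
seq:4 @ bit 28 → (0x37af1b95>>28)&0xf = 0x3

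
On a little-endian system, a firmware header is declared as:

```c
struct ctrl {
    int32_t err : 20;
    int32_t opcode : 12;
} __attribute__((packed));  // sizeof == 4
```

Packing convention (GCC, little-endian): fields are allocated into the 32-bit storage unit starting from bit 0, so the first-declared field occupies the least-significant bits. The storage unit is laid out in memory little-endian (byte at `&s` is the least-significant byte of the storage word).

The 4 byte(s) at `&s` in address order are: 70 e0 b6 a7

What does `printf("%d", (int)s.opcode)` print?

[0]=0x70 [1]=0xe0 [2]=0xb6 [3]=0xa7 (little-endian) → word 0xa7b6e070
err:20 @ bit 0 → (0xa7b6e070>>0)&0xfffff = 0x6e070
opcode:12 @ bit 20 → (0xa7b6e070>>20)&0xfff = 0xa7b  ←
opcode signed 12b, MSB=1: 2683 - 4096 = -1413

-1413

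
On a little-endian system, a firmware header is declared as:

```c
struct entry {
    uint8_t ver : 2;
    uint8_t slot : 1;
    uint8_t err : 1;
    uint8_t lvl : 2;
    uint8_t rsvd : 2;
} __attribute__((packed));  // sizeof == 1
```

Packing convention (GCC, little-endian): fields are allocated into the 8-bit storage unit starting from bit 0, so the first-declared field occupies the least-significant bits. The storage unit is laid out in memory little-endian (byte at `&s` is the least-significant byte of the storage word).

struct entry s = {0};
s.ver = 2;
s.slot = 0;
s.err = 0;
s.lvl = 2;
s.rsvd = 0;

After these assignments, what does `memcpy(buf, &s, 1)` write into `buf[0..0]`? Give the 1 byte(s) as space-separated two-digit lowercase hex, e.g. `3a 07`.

22

ver:2 = 2 → 0x2 << 0 → word 0x02
slot:1 = 0 → 0x0 << 2 → word 0x02
err:1 = 0 → 0x0 << 3 → word 0x02
lvl:2 = 2 → 0x2 << 4 → word 0x22
rsvd:2 = 0 → 0x0 << 6 → word 0x22
word = 0x22 → little-endian bytes:
  [0]=0x22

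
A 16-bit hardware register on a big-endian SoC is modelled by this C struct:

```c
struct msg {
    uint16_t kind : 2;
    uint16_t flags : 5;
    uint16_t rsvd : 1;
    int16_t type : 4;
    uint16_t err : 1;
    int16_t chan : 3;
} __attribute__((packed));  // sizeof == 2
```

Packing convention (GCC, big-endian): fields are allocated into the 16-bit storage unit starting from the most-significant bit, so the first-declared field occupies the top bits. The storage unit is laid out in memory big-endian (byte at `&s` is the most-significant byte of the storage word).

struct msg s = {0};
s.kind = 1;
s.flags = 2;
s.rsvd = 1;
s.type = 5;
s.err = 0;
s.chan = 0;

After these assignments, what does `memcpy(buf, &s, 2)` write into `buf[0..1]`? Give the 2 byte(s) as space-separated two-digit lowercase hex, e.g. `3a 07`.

kind:2 = 1 → 0x1 << 14 → word 0x4000
flags:5 = 2 → 0x2 << 9 → word 0x4400
rsvd:1 = 1 → 0x1 << 8 → word 0x4500
type:4 = 5 → 0x5 << 4 → word 0x4550
err:1 = 0 → 0x0 << 3 → word 0x4550
chan:3 = 0 → 0x0 << 0 → word 0x4550
word = 0x4550 → big-endian bytes:
  [0]=0x45  [1]=0x50

45 50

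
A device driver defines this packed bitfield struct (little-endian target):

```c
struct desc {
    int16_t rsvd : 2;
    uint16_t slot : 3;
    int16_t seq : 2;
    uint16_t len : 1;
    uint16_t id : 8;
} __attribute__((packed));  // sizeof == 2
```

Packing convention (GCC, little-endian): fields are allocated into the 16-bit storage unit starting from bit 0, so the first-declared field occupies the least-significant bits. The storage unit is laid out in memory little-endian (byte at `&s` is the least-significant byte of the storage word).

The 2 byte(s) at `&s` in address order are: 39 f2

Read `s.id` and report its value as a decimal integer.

[0]=0x39 [1]=0xf2 (little-endian) → word 0xf239
rsvd:2 @ bit 0 → (0xf239>>0)&0x3 = 0x1
slot:3 @ bit 2 → (0xf239>>2)&0x7 = 0x6
seq:2 @ bit 5 → (0xf239>>5)&0x3 = 0x1
len:1 @ bit 7 → (0xf239>>7)&0x1 = 0x0
id:8 @ bit 8 → (0xf239>>8)&0xff = 0xf2  ←

242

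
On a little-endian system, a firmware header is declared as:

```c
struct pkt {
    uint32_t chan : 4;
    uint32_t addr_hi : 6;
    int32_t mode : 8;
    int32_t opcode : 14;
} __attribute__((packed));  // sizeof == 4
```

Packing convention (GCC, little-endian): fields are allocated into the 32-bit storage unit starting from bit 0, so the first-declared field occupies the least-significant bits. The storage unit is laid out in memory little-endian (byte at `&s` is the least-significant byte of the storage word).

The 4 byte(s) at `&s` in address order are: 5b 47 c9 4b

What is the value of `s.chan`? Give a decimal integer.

[0]=0x5b [1]=0x47 [2]=0xc9 [3]=0x4b (little-endian) → word 0x4bc9475b
chan:4 @ bit 0 → (0x4bc9475b>>0)&0xf = 0xb  ←
addr_hi:6 @ bit 4 → (0x4bc9475b>>4)&0x3f = 0x35
mode:8 @ bit 10 → (0x4bc9475b>>10)&0xff = 0x51
opcode:14 @ bit 18 → (0x4bc9475b>>18)&0x3fff = 0x12f2

11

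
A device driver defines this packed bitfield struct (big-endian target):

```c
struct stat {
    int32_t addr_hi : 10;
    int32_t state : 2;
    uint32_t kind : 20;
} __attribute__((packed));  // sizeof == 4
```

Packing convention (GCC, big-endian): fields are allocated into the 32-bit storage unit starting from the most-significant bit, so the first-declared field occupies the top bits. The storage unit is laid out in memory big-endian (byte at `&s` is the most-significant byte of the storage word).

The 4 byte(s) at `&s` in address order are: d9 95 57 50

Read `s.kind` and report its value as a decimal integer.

[0]=0xd9 [1]=0x95 [2]=0x57 [3]=0x50 (big-endian) → word 0xd9955750
addr_hi:10 @ bit 22 → (0xd9955750>>22)&0x3ff = 0x366
state:2 @ bit 20 → (0xd9955750>>20)&0x3 = 0x1
kind:20 @ bit 0 → (0xd9955750>>0)&0xfffff = 0x55750  ←

350032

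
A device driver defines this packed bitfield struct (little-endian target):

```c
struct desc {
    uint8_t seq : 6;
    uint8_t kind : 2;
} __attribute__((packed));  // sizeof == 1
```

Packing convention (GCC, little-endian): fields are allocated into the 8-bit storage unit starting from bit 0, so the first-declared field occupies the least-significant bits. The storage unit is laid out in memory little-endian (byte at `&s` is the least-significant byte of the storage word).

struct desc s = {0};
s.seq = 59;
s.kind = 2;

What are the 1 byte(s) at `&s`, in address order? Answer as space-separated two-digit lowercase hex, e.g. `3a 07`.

[0+:6] seq=59 & 0x3f = 0x3b; word=0x3b
[6+:2] kind=2 & 0x3 = 0x2; word=0xbb
word = 0xbb → little-endian bytes:
  [0]=0xbb

bb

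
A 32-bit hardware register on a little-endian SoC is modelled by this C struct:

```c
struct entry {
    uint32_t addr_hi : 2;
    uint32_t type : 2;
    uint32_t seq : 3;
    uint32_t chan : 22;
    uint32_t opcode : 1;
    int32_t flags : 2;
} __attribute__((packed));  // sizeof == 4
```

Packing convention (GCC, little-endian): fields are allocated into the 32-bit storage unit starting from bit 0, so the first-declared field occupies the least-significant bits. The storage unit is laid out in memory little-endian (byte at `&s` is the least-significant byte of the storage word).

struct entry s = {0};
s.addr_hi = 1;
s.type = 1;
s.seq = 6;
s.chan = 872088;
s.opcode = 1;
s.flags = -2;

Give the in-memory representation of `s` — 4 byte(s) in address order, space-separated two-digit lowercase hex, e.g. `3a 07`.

addr_hi (2b) val=1 bits=0x1 at bit 0: 0x00000001
type (2b) val=1 bits=0x1 at bit 2: 0x00000005
seq (3b) val=6 bits=0x6 at bit 4: 0x00000065
chan (22b) val=872088 bits=0xd4e98 at bit 7: 0x06a74c65
opcode (1b) val=1 bits=0x1 at bit 29: 0x26a74c65
flags (2b) val=-2 bits=0x2 at bit 30: 0xa6a74c65
word = 0xa6a74c65 → little-endian bytes:
  [0]=0x65  [1]=0x4c  [2]=0xa7  [3]=0xa6

65 4c a7 a6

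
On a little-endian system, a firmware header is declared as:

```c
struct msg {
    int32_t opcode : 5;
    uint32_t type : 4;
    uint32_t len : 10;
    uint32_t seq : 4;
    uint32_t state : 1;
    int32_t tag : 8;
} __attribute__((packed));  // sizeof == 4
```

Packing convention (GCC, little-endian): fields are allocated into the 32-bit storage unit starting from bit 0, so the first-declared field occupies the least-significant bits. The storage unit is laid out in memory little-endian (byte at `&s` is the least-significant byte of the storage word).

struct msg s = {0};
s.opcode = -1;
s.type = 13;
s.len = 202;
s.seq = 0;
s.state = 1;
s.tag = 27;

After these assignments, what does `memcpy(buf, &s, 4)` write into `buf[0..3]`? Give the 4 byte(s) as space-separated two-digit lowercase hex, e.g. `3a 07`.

opcode:5 = -1 → 0x1f << 0 → word 0x0000001f
type:4 = 13 → 0xd << 5 → word 0x000001bf
len:10 = 202 → 0xca << 9 → word 0x000195bf
seq:4 = 0 → 0x0 << 19 → word 0x000195bf
state:1 = 1 → 0x1 << 23 → word 0x008195bf
tag:8 = 27 → 0x1b << 24 → word 0x1b8195bf
word = 0x1b8195bf → little-endian bytes:
  [0]=0xbf  [1]=0x95  [2]=0x81  [3]=0x1b

bf 95 81 1b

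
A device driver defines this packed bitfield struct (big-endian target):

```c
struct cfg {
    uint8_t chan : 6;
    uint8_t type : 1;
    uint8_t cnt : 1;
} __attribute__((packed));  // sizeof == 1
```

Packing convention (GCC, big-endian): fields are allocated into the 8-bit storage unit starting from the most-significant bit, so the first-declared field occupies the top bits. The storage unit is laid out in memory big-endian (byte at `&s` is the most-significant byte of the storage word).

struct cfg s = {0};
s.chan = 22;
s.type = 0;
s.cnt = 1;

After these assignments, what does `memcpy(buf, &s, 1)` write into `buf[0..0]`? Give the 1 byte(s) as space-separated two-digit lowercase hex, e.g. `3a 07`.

59

chan (6b) val=22 bits=0x16 at bit 2: 0x58
type (1b) val=0 bits=0x0 at bit 1: 0x58
cnt (1b) val=1 bits=0x1 at bit 0: 0x59
word = 0x59 → big-endian bytes:
  [0]=0x59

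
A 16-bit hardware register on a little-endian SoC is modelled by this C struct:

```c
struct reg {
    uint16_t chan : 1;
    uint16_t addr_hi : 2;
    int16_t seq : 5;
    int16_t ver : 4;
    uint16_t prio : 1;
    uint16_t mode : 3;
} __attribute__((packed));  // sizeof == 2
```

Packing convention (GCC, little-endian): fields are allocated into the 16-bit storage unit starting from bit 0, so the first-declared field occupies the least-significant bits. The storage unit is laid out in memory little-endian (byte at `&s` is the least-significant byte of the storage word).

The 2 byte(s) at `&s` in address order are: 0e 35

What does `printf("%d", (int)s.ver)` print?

5

[0]=0x0e [1]=0x35 (little-endian) → word 0x350e
chan [0+:1] = (word>>0) & 0x1 = 0
addr_hi [1+:2] = (word>>1) & 0x3 = 3
seq [3+:5] = (word>>3) & 0x1f = 1
ver [8+:4] = (word>>8) & 0xf = 5  ←
prio [12+:1] = (word>>12) & 0x1 = 1
mode [13+:3] = (word>>13) & 0x7 = 1
ver signed 4b, MSB=0: value = 5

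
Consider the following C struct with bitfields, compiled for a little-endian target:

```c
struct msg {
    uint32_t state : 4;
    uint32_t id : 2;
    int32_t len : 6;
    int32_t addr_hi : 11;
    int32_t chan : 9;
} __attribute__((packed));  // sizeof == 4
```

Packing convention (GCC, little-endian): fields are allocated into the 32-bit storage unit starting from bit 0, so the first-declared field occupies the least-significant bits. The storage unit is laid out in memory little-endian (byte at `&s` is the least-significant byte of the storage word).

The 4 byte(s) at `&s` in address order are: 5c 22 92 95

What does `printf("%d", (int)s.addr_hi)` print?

[0]=0x5c [1]=0x22 [2]=0x92 [3]=0x95 (little-endian) → word 0x9592225c
state [0+:4] = (word>>0) & 0xf = 12
id [4+:2] = (word>>4) & 0x3 = 1
len [6+:6] = (word>>6) & 0x3f = 9
addr_hi [12+:11] = (word>>12) & 0x7ff = 290  ←
chan [23+:9] = (word>>23) & 0x1ff = 299
addr_hi signed 11b, MSB=0: value = 290

290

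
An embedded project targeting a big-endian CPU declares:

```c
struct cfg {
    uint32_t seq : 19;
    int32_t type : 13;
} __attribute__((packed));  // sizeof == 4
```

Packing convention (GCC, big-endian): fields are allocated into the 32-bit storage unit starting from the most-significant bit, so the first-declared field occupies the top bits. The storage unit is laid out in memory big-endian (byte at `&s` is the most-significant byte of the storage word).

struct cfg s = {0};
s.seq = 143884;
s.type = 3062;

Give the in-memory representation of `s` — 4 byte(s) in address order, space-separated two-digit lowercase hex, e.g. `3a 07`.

46 41 8b f6

seq:19 = 143884 → 0x2320c << 13 → word 0x46418000
type:13 = 3062 → 0xbf6 << 0 → word 0x46418bf6
word = 0x46418bf6 → big-endian bytes:
  [0]=0x46  [1]=0x41  [2]=0x8b  [3]=0xf6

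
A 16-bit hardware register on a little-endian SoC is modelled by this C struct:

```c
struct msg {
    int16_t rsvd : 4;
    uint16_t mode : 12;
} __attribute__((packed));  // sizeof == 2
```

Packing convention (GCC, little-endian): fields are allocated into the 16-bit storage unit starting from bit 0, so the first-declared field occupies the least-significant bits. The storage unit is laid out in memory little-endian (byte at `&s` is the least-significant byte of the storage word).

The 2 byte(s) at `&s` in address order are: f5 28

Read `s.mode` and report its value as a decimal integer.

655

[0]=0xf5 [1]=0x28 (little-endian) → word 0x28f5
rsvd [0+:4] = (word>>0) & 0xf = 5
mode [4+:12] = (word>>4) & 0xfff = 655  ←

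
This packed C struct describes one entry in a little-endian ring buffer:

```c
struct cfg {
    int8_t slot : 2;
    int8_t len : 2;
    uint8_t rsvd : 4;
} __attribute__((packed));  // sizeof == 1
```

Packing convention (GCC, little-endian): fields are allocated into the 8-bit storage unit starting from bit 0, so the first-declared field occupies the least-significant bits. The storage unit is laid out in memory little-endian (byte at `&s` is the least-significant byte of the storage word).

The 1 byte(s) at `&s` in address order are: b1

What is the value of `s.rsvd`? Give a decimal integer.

11

[0]=0xb1 (little-endian) → word 0xb1
slot [0+:2] = (word>>0) & 0x3 = 1
len [2+:2] = (word>>2) & 0x3 = 0
rsvd [4+:4] = (word>>4) & 0xf = 11  ←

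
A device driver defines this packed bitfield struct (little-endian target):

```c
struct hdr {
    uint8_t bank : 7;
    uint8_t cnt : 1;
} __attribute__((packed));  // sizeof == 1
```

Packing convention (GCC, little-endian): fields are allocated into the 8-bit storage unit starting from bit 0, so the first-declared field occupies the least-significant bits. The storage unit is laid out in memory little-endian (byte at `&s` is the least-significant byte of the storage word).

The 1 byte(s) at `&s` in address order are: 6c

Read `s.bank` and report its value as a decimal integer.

108

[0]=0x6c (little-endian) → word 0x6c
bank:7 @ bit 0 → (0x6c>>0)&0x7f = 0x6c  ←
cnt:1 @ bit 7 → (0x6c>>7)&0x1 = 0x0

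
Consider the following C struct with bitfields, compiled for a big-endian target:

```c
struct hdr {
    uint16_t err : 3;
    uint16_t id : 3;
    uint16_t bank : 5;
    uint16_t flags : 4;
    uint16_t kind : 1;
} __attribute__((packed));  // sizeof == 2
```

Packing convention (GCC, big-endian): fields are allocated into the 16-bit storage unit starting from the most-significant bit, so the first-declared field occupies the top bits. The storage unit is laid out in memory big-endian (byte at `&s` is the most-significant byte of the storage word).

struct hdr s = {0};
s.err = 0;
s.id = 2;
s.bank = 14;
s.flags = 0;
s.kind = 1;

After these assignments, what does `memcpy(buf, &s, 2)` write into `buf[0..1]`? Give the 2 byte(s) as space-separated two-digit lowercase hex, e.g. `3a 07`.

09 c1

err:3 = 0 → 0x0 << 13 → word 0x0000
id:3 = 2 → 0x2 << 10 → word 0x0800
bank:5 = 14 → 0xe << 5 → word 0x09c0
flags:4 = 0 → 0x0 << 1 → word 0x09c0
kind:1 = 1 → 0x1 << 0 → word 0x09c1
word = 0x09c1 → big-endian bytes:
  [0]=0x09  [1]=0xc1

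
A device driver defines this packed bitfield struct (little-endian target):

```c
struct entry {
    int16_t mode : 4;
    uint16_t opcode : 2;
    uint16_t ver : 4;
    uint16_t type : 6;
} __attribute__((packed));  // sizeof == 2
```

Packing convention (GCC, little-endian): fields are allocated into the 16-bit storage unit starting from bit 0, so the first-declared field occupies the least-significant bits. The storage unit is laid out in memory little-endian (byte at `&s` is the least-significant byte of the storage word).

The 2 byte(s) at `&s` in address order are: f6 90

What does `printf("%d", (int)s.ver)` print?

[0]=0xf6 [1]=0x90 (little-endian) → word 0x90f6
mode [0+:4] = (word>>0) & 0xf = 6
opcode [4+:2] = (word>>4) & 0x3 = 3
ver [6+:4] = (word>>6) & 0xf = 3  ←
type [10+:6] = (word>>10) & 0x3f = 36

3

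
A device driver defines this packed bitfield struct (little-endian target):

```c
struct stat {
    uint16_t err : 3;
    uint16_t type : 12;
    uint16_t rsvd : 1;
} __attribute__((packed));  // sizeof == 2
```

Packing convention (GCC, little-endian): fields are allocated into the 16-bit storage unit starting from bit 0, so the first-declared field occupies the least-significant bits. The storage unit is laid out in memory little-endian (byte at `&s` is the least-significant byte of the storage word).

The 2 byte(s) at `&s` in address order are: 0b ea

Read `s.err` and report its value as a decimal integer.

[0]=0x0b [1]=0xea (little-endian) → word 0xea0b
err:3 @ bit 0 → (0xea0b>>0)&0x7 = 0x3  ←
type:12 @ bit 3 → (0xea0b>>3)&0xfff = 0xd41
rsvd:1 @ bit 15 → (0xea0b>>15)&0x1 = 0x1

3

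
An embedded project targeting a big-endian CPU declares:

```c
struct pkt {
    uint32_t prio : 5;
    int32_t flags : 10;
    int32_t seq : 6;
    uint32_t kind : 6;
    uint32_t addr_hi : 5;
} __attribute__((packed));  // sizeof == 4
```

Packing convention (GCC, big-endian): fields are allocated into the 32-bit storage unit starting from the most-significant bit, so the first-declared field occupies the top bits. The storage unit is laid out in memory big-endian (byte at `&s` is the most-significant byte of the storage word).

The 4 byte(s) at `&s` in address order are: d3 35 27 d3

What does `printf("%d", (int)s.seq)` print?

[0]=0xd3 [1]=0x35 [2]=0x27 [3]=0xd3 (big-endian) → word 0xd33527d3
prio:5 @ bit 27 → (0xd33527d3>>27)&0x1f = 0x1a
flags:10 @ bit 17 → (0xd33527d3>>17)&0x3ff = 0x19a
seq:6 @ bit 11 → (0xd33527d3>>11)&0x3f = 0x24  ←
kind:6 @ bit 5 → (0xd33527d3>>5)&0x3f = 0x3e
addr_hi:5 @ bit 0 → (0xd33527d3>>0)&0x1f = 0x13
seq signed 6b, MSB=1: 36 - 64 = -28

-28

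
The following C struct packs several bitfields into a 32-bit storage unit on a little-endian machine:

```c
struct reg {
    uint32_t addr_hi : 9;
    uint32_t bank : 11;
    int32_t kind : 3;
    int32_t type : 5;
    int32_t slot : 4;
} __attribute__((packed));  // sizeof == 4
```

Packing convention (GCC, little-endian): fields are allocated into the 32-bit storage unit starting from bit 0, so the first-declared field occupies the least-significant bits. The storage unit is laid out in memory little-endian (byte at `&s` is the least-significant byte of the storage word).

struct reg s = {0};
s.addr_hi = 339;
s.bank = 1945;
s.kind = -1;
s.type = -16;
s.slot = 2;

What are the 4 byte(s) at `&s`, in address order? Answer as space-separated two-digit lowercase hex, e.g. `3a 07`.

53 33 7f 28

addr_hi:9 = 339 → 0x153 << 0 → word 0x00000153
bank:11 = 1945 → 0x799 << 9 → word 0x000f3353
kind:3 = -1 → 0x7 << 20 → word 0x007f3353
type:5 = -16 → 0x10 << 23 → word 0x087f3353
slot:4 = 2 → 0x2 << 28 → word 0x287f3353
word = 0x287f3353 → little-endian bytes:
  [0]=0x53  [1]=0x33  [2]=0x7f  [3]=0x28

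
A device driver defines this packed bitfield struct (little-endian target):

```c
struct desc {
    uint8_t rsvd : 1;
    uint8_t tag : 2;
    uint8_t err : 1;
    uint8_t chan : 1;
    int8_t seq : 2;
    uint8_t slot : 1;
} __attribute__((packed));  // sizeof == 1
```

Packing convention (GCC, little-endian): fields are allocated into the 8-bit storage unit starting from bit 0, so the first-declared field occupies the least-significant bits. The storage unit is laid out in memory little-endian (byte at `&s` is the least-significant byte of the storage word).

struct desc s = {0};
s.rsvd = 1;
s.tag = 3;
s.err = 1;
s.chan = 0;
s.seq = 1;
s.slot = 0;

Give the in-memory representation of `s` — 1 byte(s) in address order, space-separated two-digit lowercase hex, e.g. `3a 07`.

rsvd (1b) val=1 bits=0x1 at bit 0: 0x01
tag (2b) val=3 bits=0x3 at bit 1: 0x07
err (1b) val=1 bits=0x1 at bit 3: 0x0f
chan (1b) val=0 bits=0x0 at bit 4: 0x0f
seq (2b) val=1 bits=0x1 at bit 5: 0x2f
slot (1b) val=0 bits=0x0 at bit 7: 0x2f
word = 0x2f → little-endian bytes:
  [0]=0x2f

2f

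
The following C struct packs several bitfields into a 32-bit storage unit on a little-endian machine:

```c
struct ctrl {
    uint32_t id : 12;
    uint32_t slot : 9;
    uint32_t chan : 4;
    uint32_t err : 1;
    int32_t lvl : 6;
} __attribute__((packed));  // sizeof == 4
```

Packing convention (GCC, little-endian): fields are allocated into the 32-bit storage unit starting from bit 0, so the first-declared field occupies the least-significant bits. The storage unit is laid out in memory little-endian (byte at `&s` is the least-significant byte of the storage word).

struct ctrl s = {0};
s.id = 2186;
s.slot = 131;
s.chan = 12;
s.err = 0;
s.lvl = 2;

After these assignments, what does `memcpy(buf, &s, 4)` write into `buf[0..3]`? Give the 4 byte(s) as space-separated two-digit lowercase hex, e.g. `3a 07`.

8a 38 88 09

[0+:12] id=2186 & 0xfff = 0x88a; word=0x0000088a
[12+:9] slot=131 & 0x1ff = 0x83; word=0x0008388a
[21+:4] chan=12 & 0xf = 0xc; word=0x0188388a
[25+:1] err=0 & 0x1 = 0x0; word=0x0188388a
[26+:6] lvl=2 & 0x3f = 0x2; word=0x0988388a
word = 0x0988388a → little-endian bytes:
  [0]=0x8a  [1]=0x38  [2]=0x88  [3]=0x09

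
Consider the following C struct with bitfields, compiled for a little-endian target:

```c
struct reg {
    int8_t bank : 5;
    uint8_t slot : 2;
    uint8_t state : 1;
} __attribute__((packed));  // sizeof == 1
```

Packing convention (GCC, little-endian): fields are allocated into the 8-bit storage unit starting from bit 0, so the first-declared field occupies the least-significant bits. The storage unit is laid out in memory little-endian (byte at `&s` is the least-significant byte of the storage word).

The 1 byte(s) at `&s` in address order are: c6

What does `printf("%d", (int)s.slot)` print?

2

[0]=0xc6 (little-endian) → word 0xc6
bank:5 @ bit 0 → (0xc6>>0)&0x1f = 0x6
slot:2 @ bit 5 → (0xc6>>5)&0x3 = 0x2  ←
state:1 @ bit 7 → (0xc6>>7)&0x1 = 0x1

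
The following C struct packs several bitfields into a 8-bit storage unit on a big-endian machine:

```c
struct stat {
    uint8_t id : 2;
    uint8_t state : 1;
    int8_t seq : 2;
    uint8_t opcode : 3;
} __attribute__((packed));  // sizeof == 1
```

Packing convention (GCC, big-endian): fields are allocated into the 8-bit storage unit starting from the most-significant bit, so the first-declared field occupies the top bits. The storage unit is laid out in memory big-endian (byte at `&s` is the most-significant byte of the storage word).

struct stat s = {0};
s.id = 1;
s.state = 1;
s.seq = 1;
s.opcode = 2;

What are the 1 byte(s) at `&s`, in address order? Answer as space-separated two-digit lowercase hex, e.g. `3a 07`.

id (2b) val=1 bits=0x1 at bit 6: 0x40
state (1b) val=1 bits=0x1 at bit 5: 0x60
seq (2b) val=1 bits=0x1 at bit 3: 0x68
opcode (3b) val=2 bits=0x2 at bit 0: 0x6a
word = 0x6a → big-endian bytes:
  [0]=0x6a

6a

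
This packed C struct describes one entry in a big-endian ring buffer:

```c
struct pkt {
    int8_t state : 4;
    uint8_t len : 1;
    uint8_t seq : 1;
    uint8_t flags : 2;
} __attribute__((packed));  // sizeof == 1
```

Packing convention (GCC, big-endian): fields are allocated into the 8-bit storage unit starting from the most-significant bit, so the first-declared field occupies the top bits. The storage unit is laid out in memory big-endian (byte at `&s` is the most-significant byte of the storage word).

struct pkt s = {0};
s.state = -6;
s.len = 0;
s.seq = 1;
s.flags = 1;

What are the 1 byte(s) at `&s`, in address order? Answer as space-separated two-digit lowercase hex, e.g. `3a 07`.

a5

[4+:4] state=-6 & 0xf = 0xa; word=0xa0
[3+:1] len=0 & 0x1 = 0x0; word=0xa0
[2+:1] seq=1 & 0x1 = 0x1; word=0xa4
[0+:2] flags=1 & 0x3 = 0x1; word=0xa5
word = 0xa5 → big-endian bytes:
  [0]=0xa5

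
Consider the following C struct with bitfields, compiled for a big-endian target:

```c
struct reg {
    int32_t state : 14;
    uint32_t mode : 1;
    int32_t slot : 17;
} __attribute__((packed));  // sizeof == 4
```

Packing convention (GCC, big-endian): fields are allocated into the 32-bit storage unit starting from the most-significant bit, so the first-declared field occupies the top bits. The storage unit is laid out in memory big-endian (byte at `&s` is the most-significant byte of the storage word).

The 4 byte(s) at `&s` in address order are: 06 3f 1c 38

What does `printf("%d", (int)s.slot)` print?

[0]=0x06 [1]=0x3f [2]=0x1c [3]=0x38 (big-endian) → word 0x063f1c38
state:14 @ bit 18 → (0x063f1c38>>18)&0x3fff = 0x18f
mode:1 @ bit 17 → (0x063f1c38>>17)&0x1 = 0x1
slot:17 @ bit 0 → (0x063f1c38>>0)&0x1ffff = 0x11c38  ←
slot signed 17b, MSB=1: 72760 - 131072 = -58312

-58312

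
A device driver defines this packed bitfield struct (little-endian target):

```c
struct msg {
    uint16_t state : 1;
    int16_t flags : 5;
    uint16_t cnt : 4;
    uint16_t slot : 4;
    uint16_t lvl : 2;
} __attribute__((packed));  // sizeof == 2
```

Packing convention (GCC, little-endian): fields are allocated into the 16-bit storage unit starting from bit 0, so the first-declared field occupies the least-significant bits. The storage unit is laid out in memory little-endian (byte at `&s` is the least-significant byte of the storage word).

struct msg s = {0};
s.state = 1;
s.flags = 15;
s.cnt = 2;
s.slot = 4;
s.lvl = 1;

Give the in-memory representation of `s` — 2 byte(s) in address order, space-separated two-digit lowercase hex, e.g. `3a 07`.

9f 50

state:1 = 1 → 0x1 << 0 → word 0x0001
flags:5 = 15 → 0xf << 1 → word 0x001f
cnt:4 = 2 → 0x2 << 6 → word 0x009f
slot:4 = 4 → 0x4 << 10 → word 0x109f
lvl:2 = 1 → 0x1 << 14 → word 0x509f
word = 0x509f → little-endian bytes:
  [0]=0x9f  [1]=0x50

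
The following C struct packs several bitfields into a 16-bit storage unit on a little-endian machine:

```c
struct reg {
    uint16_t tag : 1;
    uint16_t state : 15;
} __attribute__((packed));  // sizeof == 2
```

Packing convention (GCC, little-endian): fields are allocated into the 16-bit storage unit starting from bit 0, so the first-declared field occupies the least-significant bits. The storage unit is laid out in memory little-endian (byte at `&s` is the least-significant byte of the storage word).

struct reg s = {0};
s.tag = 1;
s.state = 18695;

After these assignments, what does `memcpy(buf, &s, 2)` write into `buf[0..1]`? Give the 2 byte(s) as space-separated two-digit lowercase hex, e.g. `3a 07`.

0f 92

tag (1b) val=1 bits=0x1 at bit 0: 0x0001
state (15b) val=18695 bits=0x4907 at bit 1: 0x920f
word = 0x920f → little-endian bytes:
  [0]=0x0f  [1]=0x92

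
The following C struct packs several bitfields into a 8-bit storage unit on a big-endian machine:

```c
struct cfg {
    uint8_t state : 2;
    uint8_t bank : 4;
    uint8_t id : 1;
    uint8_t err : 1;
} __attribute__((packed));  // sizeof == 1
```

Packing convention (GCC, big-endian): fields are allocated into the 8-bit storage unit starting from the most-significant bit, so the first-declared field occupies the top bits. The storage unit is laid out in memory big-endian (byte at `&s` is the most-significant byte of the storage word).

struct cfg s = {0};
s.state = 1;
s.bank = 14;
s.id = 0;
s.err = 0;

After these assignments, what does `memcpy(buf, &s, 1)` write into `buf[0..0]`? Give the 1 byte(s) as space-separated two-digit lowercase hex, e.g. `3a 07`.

78

[6+:2] state=1 & 0x3 = 0x1; word=0x40
[2+:4] bank=14 & 0xf = 0xe; word=0x78
[1+:1] id=0 & 0x1 = 0x0; word=0x78
[0+:1] err=0 & 0x1 = 0x0; word=0x78
word = 0x78 → big-endian bytes:
  [0]=0x78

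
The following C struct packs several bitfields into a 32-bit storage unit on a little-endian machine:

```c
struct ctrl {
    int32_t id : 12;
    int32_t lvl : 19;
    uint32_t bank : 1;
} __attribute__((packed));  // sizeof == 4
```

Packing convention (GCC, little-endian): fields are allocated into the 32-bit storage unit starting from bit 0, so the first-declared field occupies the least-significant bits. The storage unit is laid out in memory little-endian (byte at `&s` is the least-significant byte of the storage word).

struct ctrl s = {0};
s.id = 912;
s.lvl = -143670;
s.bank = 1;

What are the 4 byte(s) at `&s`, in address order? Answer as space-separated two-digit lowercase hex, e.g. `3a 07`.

90 a3 ec dc

id:12 = 912 → 0x390 << 0 → word 0x00000390
lvl:19 = -143670 → 0x5ceca << 12 → word 0x5ceca390
bank:1 = 1 → 0x1 << 31 → word 0xdceca390
word = 0xdceca390 → little-endian bytes:
  [0]=0x90  [1]=0xa3  [2]=0xec  [3]=0xdc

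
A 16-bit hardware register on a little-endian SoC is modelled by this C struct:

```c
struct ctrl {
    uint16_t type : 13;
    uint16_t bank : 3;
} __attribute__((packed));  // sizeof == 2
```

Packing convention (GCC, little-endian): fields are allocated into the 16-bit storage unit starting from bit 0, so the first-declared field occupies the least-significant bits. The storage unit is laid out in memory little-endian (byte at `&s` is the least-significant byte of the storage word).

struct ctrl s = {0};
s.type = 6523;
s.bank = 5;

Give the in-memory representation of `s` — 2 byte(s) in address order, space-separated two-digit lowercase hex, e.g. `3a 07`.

7b b9

type:13 = 6523 → 0x197b << 0 → word 0x197b
bank:3 = 5 → 0x5 << 13 → word 0xb97b
word = 0xb97b → little-endian bytes:
  [0]=0x7b  [1]=0xb9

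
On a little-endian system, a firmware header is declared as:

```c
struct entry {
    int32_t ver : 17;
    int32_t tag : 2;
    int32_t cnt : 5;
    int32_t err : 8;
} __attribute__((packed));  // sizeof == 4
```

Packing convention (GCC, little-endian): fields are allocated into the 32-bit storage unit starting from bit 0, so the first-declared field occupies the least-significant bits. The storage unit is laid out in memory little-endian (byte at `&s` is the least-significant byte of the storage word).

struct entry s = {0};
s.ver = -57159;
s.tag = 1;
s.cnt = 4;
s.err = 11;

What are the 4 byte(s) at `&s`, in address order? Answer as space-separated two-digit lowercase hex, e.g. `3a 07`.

b9 20 23 0b

[0+:17] ver=-57159 & 0x1ffff = 0x120b9; word=0x000120b9
[17+:2] tag=1 & 0x3 = 0x1; word=0x000320b9
[19+:5] cnt=4 & 0x1f = 0x4; word=0x002320b9
[24+:8] err=11 & 0xff = 0xb; word=0x0b2320b9
word = 0x0b2320b9 → little-endian bytes:
  [0]=0xb9  [1]=0x20  [2]=0x23  [3]=0x0b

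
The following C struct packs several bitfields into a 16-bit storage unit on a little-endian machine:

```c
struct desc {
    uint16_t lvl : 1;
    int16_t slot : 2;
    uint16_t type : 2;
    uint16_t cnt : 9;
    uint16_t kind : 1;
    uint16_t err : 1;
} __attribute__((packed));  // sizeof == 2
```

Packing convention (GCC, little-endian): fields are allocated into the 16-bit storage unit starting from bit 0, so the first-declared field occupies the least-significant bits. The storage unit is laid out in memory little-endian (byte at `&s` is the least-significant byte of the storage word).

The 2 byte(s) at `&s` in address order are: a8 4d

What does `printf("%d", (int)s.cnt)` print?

109

[0]=0xa8 [1]=0x4d (little-endian) → word 0x4da8
lvl [0+:1] = (word>>0) & 0x1 = 0
slot [1+:2] = (word>>1) & 0x3 = 0
type [3+:2] = (word>>3) & 0x3 = 1
cnt [5+:9] = (word>>5) & 0x1ff = 109  ←
kind [14+:1] = (word>>14) & 0x1 = 1
err [15+:1] = (word>>15) & 0x1 = 0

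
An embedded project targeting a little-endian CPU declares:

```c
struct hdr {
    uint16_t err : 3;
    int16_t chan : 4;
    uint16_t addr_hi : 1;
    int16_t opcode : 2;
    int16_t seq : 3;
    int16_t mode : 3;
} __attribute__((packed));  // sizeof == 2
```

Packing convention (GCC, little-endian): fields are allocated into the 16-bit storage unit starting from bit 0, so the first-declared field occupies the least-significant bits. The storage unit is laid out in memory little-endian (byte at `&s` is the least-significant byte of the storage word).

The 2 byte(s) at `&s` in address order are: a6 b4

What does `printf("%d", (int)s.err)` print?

[0]=0xa6 [1]=0xb4 (little-endian) → word 0xb4a6
err [0+:3] = (word>>0) & 0x7 = 6  ←
chan [3+:4] = (word>>3) & 0xf = 4
addr_hi [7+:1] = (word>>7) & 0x1 = 1
opcode [8+:2] = (word>>8) & 0x3 = 0
seq [10+:3] = (word>>10) & 0x7 = 5
mode [13+:3] = (word>>13) & 0x7 = 5

6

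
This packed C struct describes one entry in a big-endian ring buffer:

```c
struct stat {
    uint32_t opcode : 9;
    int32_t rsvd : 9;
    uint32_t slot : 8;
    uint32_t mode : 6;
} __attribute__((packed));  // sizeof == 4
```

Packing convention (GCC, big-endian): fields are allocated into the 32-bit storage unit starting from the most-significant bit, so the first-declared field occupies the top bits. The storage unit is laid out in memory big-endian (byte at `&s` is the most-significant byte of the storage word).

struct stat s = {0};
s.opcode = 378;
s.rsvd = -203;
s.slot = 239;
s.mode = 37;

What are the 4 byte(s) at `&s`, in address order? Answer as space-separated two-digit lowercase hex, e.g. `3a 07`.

[23+:9] opcode=378 & 0x1ff = 0x17a; word=0xbd000000
[14+:9] rsvd=-203 & 0x1ff = 0x135; word=0xbd4d4000
[6+:8] slot=239 & 0xff = 0xef; word=0xbd4d7bc0
[0+:6] mode=37 & 0x3f = 0x25; word=0xbd4d7be5
word = 0xbd4d7be5 → big-endian bytes:
  [0]=0xbd  [1]=0x4d  [2]=0x7b  [3]=0xe5

bd 4d 7b e5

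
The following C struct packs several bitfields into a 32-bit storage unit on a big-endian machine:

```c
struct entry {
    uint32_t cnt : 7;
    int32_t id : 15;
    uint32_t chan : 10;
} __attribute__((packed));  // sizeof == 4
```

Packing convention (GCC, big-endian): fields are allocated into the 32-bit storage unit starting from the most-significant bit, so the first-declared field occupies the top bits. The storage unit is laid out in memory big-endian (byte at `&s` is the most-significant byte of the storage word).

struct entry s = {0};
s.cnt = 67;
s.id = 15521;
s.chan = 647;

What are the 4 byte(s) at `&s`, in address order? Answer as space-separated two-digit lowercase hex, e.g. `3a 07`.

86 f2 86 87

cnt:7 = 67 → 0x43 << 25 → word 0x86000000
id:15 = 15521 → 0x3ca1 << 10 → word 0x86f28400
chan:10 = 647 → 0x287 << 0 → word 0x86f28687
word = 0x86f28687 → big-endian bytes:
  [0]=0x86  [1]=0xf2  [2]=0x86  [3]=0x87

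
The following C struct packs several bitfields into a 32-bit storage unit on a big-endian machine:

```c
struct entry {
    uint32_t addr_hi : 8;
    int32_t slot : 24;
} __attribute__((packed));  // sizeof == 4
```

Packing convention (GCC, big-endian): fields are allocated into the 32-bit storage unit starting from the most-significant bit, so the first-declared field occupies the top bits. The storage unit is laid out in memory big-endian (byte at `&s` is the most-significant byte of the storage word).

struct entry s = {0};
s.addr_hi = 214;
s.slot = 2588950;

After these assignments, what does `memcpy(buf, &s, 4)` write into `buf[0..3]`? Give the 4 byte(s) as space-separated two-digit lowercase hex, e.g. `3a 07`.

addr_hi:8 = 214 → 0xd6 << 24 → word 0xd6000000
slot:24 = 2588950 → 0x278116 << 0 → word 0xd6278116
word = 0xd6278116 → big-endian bytes:
  [0]=0xd6  [1]=0x27  [2]=0x81  [3]=0x16

d6 27 81 16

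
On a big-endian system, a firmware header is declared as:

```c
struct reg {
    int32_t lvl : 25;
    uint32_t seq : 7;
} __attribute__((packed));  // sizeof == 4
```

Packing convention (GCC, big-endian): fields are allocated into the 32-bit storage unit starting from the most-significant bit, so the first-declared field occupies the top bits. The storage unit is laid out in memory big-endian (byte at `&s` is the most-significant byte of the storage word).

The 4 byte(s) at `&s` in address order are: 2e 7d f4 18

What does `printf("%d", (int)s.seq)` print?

[0]=0x2e [1]=0x7d [2]=0xf4 [3]=0x18 (big-endian) → word 0x2e7df418
lvl [7+:25] = (word>>7) & 0x1ffffff = 6093800
seq [0+:7] = (word>>0) & 0x7f = 24  ←

24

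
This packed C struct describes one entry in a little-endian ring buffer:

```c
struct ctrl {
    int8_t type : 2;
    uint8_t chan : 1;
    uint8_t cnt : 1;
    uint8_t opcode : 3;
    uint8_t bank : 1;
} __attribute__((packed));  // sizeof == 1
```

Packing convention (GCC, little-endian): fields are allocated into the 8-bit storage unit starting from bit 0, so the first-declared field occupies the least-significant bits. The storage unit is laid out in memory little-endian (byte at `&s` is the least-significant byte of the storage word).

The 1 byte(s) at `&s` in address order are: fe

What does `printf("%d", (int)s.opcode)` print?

[0]=0xfe (little-endian) → word 0xfe
type [0+:2] = (word>>0) & 0x3 = 2
chan [2+:1] = (word>>2) & 0x1 = 1
cnt [3+:1] = (word>>3) & 0x1 = 1
opcode [4+:3] = (word>>4) & 0x7 = 7  ←
bank [7+:1] = (word>>7) & 0x1 = 1

7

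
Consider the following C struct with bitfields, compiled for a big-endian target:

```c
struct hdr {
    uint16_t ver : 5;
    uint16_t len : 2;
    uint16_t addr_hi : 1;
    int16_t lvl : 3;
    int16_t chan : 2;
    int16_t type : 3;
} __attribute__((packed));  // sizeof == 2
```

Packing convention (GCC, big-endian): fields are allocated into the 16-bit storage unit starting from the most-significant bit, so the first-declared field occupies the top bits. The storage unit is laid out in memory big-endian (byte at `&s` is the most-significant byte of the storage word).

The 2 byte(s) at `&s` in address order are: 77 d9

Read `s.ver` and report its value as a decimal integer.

[0]=0x77 [1]=0xd9 (big-endian) → word 0x77d9
ver:5 @ bit 11 → (0x77d9>>11)&0x1f = 0xe  ←
len:2 @ bit 9 → (0x77d9>>9)&0x3 = 0x3
addr_hi:1 @ bit 8 → (0x77d9>>8)&0x1 = 0x1
lvl:3 @ bit 5 → (0x77d9>>5)&0x7 = 0x6
chan:2 @ bit 3 → (0x77d9>>3)&0x3 = 0x3
type:3 @ bit 0 → (0x77d9>>0)&0x7 = 0x1

14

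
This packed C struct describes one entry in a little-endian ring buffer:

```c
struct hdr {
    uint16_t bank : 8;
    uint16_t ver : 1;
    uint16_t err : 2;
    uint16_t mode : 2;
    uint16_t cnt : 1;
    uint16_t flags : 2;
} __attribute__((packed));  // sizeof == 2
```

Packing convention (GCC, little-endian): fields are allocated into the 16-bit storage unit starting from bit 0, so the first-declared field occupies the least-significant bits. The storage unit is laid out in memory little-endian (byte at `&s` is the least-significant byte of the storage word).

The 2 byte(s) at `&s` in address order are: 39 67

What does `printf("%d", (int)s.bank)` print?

57

[0]=0x39 [1]=0x67 (little-endian) → word 0x6739
bank:8 @ bit 0 → (0x6739>>0)&0xff = 0x39  ←
ver:1 @ bit 8 → (0x6739>>8)&0x1 = 0x1
err:2 @ bit 9 → (0x6739>>9)&0x3 = 0x3
mode:2 @ bit 11 → (0x6739>>11)&0x3 = 0x0
cnt:1 @ bit 13 → (0x6739>>13)&0x1 = 0x1
flags:2 @ bit 14 → (0x6739>>14)&0x3 = 0x1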